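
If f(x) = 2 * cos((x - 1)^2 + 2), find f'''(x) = 16*x^3*sin(x^2 - 2*x + 3) - 48*x^2*sin(x^2 - 2*x + 3) + 48*x*sin(x^2 - 2*x + 3) - 24*x*cos(x^2 - 2*x + 3) - 16*sin(x^2 - 2*x + 3) + 24*cos(x^2 - 2*x + 3)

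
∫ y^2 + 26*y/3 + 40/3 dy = y^3/3 + 13*y^2/3 + 40*y/3 + C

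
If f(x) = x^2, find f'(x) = 2*x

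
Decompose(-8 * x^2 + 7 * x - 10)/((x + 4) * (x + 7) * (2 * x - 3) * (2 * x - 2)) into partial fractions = -70/(187*(2*x - 3)) + 451/(816*(x + 7)) - 83/(165*(x + 4)) + 11/(80*(x - 1))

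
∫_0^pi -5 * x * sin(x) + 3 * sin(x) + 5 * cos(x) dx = 6 - 5*pi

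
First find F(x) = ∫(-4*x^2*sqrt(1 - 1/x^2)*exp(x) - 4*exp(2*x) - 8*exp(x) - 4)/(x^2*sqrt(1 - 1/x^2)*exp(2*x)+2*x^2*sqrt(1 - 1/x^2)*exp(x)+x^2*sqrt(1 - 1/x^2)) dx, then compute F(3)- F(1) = -4*asec(3) - 4*exp(3)/(1 + exp(3)) + 4*E/(1 + E)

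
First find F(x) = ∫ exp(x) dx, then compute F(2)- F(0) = -1 + exp(2)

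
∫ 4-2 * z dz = -z^2 + 4*z + C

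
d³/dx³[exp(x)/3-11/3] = exp(x)/3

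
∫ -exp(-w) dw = exp(-w) + C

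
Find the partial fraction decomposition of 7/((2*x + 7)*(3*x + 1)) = 21/(19*(3*x + 1)) - 14/(19*(2*x + 7))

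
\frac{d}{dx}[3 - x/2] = -1/2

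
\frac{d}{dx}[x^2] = 2*x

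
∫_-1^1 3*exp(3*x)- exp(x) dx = -(-E + exp(-1))*exp(-2) + (E - exp(-1))*exp(2)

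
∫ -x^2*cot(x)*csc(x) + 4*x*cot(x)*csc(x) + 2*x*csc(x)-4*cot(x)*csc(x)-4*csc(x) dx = (x - 2)^2*csc(x) + C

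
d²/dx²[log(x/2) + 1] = -1/x^2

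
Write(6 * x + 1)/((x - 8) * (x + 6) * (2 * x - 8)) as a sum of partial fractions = -1/(8*(x + 6)) - 5/(16*(x - 4)) + 7/(16*(x - 8))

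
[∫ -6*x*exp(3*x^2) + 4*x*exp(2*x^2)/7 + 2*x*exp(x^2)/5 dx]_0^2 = -exp(12) + 23/35 + exp(4)/5 + exp(8)/7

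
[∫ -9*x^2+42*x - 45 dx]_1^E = (-3 + E)^2*(3 - 3*E)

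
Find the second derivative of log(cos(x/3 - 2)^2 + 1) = -4*(3*cos(2*(x/3 - 2)) + 1)/(9*(cos(2*(x/3 - 2)) + 3)^2)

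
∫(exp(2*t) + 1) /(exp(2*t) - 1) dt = log(sinh(t)) + C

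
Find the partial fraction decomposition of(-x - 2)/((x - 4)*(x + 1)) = 1/(5*(x + 1)) - 6/(5*(x - 4))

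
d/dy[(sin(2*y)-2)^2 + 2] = 2*sin(4*y) - 8*cos(2*y)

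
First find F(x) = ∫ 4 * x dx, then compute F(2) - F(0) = 8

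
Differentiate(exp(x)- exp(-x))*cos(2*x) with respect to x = (-2*exp(2*x)*sin(2*x) + exp(2*x)*cos(2*x) + 2*sin(2*x) + cos(2*x))*exp(-x)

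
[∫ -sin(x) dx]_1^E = cos(E) - cos(1)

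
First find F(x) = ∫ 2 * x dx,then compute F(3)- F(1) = 8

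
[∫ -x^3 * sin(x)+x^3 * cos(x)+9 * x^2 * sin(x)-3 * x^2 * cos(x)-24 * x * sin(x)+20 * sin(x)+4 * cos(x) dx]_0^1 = -sin(1) - cos(1) + 8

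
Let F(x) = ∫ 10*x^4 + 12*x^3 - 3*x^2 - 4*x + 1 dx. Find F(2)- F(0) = 98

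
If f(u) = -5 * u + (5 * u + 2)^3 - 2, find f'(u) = 375*u^2 + 300*u + 55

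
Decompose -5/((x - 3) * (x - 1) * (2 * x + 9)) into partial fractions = -4/(33*(2*x + 9)) + 5/(22*(x - 1)) - 1/(6*(x - 3))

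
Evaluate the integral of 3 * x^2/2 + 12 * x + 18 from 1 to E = -81/2 + (2 + E)^2*(E/2 + 4)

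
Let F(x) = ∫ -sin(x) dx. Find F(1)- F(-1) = 0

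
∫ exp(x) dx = exp(x) + C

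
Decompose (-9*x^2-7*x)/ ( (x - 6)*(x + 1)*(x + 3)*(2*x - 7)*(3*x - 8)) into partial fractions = -3348/(4675*(3*x - 8)) + 2156/(2925*(2*x - 7)) - 10/(663*(x + 3)) + 1/(693*(x + 1)) - 61/(525*(x - 6))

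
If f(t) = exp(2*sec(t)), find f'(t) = 2*exp(2*sec(t))*tan(t)*sec(t)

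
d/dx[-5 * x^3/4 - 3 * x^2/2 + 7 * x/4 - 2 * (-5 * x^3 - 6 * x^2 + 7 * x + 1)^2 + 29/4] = -300*x^5 - 600*x^4 + 272*x^3 + 2241*x^2/4 - 151*x - 105/4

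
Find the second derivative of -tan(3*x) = -18*sin(3*x)/cos(3*x)^3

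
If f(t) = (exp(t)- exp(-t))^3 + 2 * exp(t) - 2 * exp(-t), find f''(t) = (9*exp(6*t) - exp(4*t) + exp(2*t) - 9)*exp(-3*t)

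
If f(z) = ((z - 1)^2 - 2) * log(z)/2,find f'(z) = (2*z^2*log(z) + z^2 - 2*z*log(z) - 2*z - 1)/(2*z)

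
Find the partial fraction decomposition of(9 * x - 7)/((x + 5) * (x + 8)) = 79/(3*(x + 8)) - 52/(3*(x + 5))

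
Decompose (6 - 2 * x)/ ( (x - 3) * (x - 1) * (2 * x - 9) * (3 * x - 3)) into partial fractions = -8/(147*(2*x - 9)) + 4/(147*(x - 1)) + 2/(21*(x - 1)^2)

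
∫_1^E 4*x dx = -2 + 2*exp(2)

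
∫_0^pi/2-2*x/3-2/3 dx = -pi/3 - pi^2/12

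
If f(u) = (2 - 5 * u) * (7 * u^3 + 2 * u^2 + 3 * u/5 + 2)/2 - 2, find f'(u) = -70*u^3 + 6*u^2 + u - 22/5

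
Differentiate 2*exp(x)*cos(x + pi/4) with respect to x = -2*sqrt(2)*exp(x)*sin(x)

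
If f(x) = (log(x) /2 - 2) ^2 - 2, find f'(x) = (log(x) - 4)/(2*x)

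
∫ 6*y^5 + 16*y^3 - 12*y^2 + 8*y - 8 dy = y^6 + 4*y^4 - 4*y^3 + 4*y^2 - 8*y + C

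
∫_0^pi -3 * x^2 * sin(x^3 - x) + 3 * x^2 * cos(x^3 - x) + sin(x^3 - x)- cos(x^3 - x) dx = -1 - cos(pi^3) - sin(pi^3)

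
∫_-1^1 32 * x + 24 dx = 48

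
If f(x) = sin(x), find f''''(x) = sin(x)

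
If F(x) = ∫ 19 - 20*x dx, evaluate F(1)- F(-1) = 38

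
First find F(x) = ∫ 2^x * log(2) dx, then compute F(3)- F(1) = 6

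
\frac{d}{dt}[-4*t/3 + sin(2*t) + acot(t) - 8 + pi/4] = (6*t^2*cos(2*t) - 4*t^2 + 6*cos(2*t) - 7)/(3*t^2 + 3)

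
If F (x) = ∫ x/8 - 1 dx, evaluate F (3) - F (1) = -3/2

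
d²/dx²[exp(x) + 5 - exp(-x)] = (exp(2*x) - 1)*exp(-x)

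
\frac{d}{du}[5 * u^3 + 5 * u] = 15*u^2 + 5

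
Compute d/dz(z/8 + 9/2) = 1/8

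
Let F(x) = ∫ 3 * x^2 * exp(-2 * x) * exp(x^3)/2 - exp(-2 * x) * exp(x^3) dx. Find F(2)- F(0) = -1/2 + exp(4)/2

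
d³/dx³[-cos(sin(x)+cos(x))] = 2*(sqrt(2)*sin(x)*sin(sqrt(2)*sin(x + pi/4))*cos(x) - sqrt(2)*sin(sqrt(2)*sin(x + pi/4)) - 3*sin(x + pi/4)*cos(sqrt(2)*sin(x + pi/4)))*cos(x + pi/4)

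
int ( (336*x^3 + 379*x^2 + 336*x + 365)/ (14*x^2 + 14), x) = 12*x^2 + 379*x/14 + acot(x) + C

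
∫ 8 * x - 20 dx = 4*x^2 - 20*x + C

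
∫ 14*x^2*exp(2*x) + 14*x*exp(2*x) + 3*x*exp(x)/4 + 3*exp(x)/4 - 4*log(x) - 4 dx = x*(28*x*exp(2*x) + 3*exp(x) - 16*log(x))/4 + C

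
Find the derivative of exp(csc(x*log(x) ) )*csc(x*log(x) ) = -(log(x) + log(x)/sin(x*log(x)) + 1 + 1/sin(x*log(x)))*exp(1/sin(x*log(x)))*cos(x*log(x))/sin(x*log(x))^2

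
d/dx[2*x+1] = 2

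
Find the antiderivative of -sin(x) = cos(x) + C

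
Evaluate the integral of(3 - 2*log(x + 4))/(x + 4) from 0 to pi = -3*log(4) - log(pi + 4)^2 + log(4)^2 + 3*log(pi + 4)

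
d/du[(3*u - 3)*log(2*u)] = (3*u*log(u) + 3*u*log(2) + 3*u - 3)/u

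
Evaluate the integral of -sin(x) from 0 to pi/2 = -1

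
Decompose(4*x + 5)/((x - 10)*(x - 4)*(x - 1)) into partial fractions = 1/(3*(x - 1)) - 7/(6*(x - 4)) + 5/(6*(x - 10))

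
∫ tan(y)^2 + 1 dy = tan(y) + C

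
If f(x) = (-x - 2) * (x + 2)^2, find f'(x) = -3*x^2 - 12*x - 12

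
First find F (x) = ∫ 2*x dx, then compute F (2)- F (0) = 4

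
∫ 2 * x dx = x^2 + C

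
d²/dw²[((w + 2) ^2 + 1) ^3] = 30*w^4 + 240*w^3 + 756*w^2 + 1104*w + 630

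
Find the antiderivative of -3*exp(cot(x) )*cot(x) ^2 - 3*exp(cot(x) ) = 3*exp(cot(x)) + C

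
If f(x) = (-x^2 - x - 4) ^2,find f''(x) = 12*x^2 + 12*x + 18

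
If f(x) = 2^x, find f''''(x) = 2^x*log(2)^4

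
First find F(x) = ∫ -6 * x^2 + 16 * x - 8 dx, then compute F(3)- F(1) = -4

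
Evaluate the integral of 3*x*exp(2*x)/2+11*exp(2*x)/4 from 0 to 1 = -1 + 7*exp(2)/4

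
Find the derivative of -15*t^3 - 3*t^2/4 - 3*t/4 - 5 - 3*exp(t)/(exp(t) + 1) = (-180*t^2*exp(2*t) - 360*t^2*exp(t) - 180*t^2 - 6*t*exp(2*t) - 12*t*exp(t) - 6*t - 3*exp(2*t) - 18*exp(t) - 3)/(4*exp(2*t) + 8*exp(t) + 4)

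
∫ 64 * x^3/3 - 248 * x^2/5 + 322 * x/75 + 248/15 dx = 16*x^4/3 - 248*x^3/15 + 161*x^2/75 + 248*x/15 + C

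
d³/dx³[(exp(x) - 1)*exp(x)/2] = 4*exp(2*x) - exp(x)/2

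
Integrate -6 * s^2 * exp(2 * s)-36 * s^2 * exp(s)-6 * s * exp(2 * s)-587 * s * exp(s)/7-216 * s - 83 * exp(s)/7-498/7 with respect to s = s*exp(s)/7 + 6*s/7 - 3*(s*exp(s) + 6*s + 2)^2 + C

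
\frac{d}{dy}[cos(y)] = -sin(y)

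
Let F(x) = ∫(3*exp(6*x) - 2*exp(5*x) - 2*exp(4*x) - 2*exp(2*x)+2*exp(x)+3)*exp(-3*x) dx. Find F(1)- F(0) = -(E - exp(-1))^2 - exp(-1) + E + (E - exp(-1))^3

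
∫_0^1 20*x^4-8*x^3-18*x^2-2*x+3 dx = -2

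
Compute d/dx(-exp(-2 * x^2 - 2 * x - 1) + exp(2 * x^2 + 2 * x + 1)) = (4*x*exp(4*x^2 + 4*x + 2) + 4*x + 2*exp(4*x^2 + 4*x + 2) + 2)*exp(-2*x^2 - 2*x - 1)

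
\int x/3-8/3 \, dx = x^2/6 - 8*x/3 + C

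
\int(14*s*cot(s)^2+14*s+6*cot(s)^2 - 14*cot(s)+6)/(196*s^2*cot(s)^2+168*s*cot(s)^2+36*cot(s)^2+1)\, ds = acot((14*s + 6)*cot(s)) + C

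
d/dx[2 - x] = -1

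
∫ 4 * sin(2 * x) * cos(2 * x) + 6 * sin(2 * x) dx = 2*(cos(2*x) + 4)*sin(x)^2 + C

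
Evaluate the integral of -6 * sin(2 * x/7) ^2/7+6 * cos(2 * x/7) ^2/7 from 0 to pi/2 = 3*sin(2*pi/7)/2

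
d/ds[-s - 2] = -1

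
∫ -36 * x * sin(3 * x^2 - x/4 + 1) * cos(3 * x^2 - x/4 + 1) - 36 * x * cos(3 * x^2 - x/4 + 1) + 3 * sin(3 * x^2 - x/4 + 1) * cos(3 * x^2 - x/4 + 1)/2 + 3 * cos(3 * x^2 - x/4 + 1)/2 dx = -3*(sin(3*x^2 - x/4 + 1) + 1)^2 + C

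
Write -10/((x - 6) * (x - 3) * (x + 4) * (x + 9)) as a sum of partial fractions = 1/(90*(x + 9)) - 1/(35*(x + 4)) + 5/(126*(x - 3)) - 1/(45*(x - 6))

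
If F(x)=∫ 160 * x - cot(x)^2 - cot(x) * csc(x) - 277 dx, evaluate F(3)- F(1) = cot(3) - csc(1) - cot(1) + csc(3) + 88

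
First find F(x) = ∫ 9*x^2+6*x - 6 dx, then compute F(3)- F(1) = 90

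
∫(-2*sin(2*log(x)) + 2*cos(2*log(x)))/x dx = sqrt(2)*sin(2*log(x) + pi/4) + C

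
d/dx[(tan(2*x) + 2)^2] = 4*(sin(2*x)/cos(2*x) + 2)/cos(2*x)^2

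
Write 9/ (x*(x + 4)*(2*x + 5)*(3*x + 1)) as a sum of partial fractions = -243/(143*(3*x + 1)) + 24/(65*(2*x + 5)) - 3/(44*(x + 4)) + 9/(20*x)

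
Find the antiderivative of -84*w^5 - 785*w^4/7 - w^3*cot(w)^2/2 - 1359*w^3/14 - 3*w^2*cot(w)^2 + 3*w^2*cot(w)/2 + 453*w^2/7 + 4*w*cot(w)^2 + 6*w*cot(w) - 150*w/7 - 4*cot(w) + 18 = w*(w^2 + 6*w - 8)*cot(w)/2 - (2*w^3 + 3*w^2 + 2*w - 6)*(49*w^3 + 5*w^2 + 28*w + 21)/7 + C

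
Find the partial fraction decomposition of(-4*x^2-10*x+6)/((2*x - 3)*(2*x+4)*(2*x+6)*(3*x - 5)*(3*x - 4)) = -3/(4*(3*x - 4)) - 21/(22*(3*x - 5)) + 8/(7*(2*x - 3)) - 1/(308*(x + 2))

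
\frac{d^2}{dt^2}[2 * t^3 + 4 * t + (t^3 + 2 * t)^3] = 72*t^7 + 252*t^5 + 240*t^3 + 60*t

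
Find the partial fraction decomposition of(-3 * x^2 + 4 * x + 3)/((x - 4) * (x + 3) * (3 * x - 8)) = 69/(68*(3*x - 8)) - 36/(119*(x + 3)) - 29/(28*(x - 4))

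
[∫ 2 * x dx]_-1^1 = 0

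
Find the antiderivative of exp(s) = exp(s) + C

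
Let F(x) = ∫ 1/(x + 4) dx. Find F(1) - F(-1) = -2*log(3) + log(15)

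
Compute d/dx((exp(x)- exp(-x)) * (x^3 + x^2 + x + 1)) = (x^3*exp(2*x) + x^3 + 4*x^2*exp(2*x) - 2*x^2 + 3*x*exp(2*x) - x + 2*exp(2*x))*exp(-x)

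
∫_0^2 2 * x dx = 4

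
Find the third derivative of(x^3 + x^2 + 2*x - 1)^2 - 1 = 120*x^3 + 120*x^2 + 120*x + 12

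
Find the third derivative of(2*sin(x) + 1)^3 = -48*sin(2*x) - 12*cos(x) + 54*cos(3*x)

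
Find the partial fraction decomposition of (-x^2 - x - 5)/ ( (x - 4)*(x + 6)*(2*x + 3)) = 23/(99*(2*x + 3)) - 7/(18*(x + 6)) - 5/(22*(x - 4))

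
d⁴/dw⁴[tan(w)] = 24*tan(w)^5 + 40*tan(w)^3 + 16*tan(w)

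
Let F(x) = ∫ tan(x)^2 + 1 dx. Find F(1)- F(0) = tan(1)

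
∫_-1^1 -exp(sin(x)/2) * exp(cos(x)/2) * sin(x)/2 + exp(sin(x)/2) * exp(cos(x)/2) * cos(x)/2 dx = -exp(-sin(1)/2 + cos(1)/2) + exp(cos(1)/2 + sin(1)/2)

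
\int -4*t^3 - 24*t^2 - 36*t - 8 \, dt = -t^4 - 8*t^3 - 18*t^2 - 8*t + C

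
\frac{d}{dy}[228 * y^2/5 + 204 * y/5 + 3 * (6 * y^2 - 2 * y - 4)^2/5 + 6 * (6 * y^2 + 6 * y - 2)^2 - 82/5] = 4752*y^3/5 + 6264*y^2/5 + 912*y/5 - 468/5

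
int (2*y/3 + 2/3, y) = y^2/3 + 2*y/3 + C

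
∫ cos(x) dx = sin(x) + C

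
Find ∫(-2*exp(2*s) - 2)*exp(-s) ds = -4*sinh(s) + C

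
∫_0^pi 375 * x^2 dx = 125*pi^3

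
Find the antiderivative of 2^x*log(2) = 2^x + C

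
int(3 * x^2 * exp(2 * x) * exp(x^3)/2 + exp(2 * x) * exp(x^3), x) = exp(x*(x^2 + 2))/2 + C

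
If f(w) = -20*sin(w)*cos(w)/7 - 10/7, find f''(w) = 40*sin(2*w)/7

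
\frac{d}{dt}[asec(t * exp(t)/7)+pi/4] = (7*t + 7)*exp(-t)/(t^2*sqrt(1 - 49*exp(-2*t)/t^2))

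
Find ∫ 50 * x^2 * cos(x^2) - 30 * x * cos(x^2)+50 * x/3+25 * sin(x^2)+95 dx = (25*x/3 - 5)*(x + 3*sin(x^2) + 12) + C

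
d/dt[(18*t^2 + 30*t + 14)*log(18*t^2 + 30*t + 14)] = 36*t*log(9*t^2 + 15*t + 7) + 36*t*log(2) + 36*t + 30*log(9*t^2 + 15*t + 7) + 30*log(2) + 30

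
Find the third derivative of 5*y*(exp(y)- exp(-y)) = (5*y*exp(2*y) + 5*y + 15*exp(2*y) - 15)*exp(-y)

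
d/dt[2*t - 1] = 2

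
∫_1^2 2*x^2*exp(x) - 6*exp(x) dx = -2*exp(2) + 4*E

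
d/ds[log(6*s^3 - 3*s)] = (6*s^2 - 1)/(2*s^3 - s)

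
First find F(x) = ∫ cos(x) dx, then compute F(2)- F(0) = sin(2)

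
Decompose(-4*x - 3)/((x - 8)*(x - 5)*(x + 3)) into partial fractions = 9/(88*(x + 3)) + 23/(24*(x - 5)) - 35/(33*(x - 8))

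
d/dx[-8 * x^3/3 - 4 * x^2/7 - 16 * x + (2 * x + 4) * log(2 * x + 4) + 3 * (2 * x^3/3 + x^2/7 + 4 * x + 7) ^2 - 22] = 8*x^5 + 20*x^4/7 + 3148*x^3/49 + 604*x^2/7 + 748*x/7 + 2*log(x + 2) + 2*log(2) + 154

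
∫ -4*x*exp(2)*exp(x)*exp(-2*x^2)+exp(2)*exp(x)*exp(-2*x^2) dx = exp(-2*x^2 + x + 2) + C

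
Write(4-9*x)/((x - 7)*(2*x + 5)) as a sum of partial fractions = -53/(19*(2*x + 5)) - 59/(19*(x - 7))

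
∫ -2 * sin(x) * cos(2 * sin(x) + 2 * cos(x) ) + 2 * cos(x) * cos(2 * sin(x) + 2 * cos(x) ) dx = sin(2*sqrt(2)*sin(x + pi/4)) + C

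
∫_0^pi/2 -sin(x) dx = -1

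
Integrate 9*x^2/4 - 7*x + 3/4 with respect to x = 3*x^3/4 - 7*x^2/2 + 3*x/4 + C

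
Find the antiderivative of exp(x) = exp(x) + C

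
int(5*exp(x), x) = 5*exp(x) + C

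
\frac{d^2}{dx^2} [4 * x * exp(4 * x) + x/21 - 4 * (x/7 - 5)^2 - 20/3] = 64*x*exp(4*x) + 32*exp(4*x) - 8/49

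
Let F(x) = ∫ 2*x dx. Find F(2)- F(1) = 3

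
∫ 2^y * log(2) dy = 2^y + C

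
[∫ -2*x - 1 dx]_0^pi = -pi^2 - pi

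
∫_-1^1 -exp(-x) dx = -E + exp(-1)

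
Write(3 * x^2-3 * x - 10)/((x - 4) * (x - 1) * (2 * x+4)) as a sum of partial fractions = 2/(9*(x + 2)) + 5/(9*(x - 1)) + 13/(18*(x - 4))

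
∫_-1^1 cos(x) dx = 2*sin(1)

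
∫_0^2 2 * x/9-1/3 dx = -2/9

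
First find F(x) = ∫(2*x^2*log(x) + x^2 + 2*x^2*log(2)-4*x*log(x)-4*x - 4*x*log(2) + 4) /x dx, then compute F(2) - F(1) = -log(2)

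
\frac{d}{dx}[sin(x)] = cos(x)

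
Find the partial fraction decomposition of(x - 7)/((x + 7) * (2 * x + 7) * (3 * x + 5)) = -39/(88*(3*x + 5)) + 6/(11*(2*x + 7)) - 1/(8*(x + 7))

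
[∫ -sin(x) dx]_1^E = cos(E) - cos(1)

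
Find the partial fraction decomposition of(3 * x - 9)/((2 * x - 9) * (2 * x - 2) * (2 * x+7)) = -13/(96*(2*x + 7)) + 9/(224*(2*x - 9)) + 1/(21*(x - 1))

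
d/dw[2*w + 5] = 2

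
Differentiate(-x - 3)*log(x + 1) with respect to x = (-x*log(x + 1) - x - log(x + 1) - 3)/(x + 1)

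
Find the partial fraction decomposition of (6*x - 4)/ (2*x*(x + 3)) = 11/(3*(x + 3)) - 2/(3*x)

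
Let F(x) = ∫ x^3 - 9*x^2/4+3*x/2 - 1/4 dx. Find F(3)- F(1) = 6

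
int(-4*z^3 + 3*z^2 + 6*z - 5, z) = -z^4 + z^3 + 3*z^2 - 5*z + C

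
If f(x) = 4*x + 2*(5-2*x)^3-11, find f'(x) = -48*x^2 + 240*x - 296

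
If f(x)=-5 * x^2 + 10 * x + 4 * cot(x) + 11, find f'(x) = -10*x - 4*cot(x)^2 + 6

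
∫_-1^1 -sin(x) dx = 0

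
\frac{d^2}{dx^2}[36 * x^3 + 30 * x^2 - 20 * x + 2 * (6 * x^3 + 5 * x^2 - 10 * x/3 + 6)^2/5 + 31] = 432*x^4 + 480*x^3 - 72*x^2 + 1544*x/5 + 1052/9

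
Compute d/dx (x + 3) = 1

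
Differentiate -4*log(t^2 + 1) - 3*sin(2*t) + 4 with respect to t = (-6*t^2*cos(2*t) - 8*t - 6*cos(2*t))/(t^2 + 1)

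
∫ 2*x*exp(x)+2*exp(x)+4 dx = 2*x*(exp(x) + 2) + C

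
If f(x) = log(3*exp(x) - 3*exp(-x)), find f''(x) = -4*exp(2*x)/(exp(4*x) - 2*exp(2*x) + 1)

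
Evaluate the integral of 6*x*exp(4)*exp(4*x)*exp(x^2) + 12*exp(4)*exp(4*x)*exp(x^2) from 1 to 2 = -3*exp(9) + 3*exp(16)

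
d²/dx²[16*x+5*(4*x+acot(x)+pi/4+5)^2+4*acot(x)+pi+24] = (160*x^4 + 320*x^2 + 20*x*acot(x) + 5*pi*x + 108*x + 90)/(x^4 + 2*x^2 + 1)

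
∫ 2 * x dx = x^2 + C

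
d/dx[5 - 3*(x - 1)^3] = -9*x^2 + 18*x - 9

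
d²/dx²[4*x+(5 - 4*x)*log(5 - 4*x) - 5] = -16/(4*x - 5)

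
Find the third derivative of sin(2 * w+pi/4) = -8*cos(2*w + pi/4)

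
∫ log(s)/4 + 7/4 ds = s*(log(s) + 6)/4 + C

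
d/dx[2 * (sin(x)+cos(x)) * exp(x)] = 4*exp(x)*cos(x)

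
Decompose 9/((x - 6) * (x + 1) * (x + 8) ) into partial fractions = 9/(98*(x + 8)) - 9/(49*(x + 1)) + 9/(98*(x - 6))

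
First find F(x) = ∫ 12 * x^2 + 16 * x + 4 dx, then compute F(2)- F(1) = 56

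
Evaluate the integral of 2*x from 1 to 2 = 3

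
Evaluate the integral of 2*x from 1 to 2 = 3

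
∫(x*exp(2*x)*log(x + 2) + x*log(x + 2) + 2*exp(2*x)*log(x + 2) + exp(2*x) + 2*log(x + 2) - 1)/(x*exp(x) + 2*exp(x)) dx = 2*log(x + 2)*sinh(x) + C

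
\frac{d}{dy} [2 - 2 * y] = -2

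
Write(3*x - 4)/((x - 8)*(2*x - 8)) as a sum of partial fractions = -1/(x - 4) + 5/(2*(x - 8))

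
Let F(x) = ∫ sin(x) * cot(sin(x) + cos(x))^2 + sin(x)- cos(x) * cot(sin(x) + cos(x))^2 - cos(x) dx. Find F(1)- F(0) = -cot(1) + cot(cos(1) + sin(1))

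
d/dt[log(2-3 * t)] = 3/(3*t - 2)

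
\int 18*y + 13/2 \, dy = 9*y^2 + 13*y/2 + C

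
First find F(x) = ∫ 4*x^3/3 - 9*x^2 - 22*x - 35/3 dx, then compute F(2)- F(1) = -182/3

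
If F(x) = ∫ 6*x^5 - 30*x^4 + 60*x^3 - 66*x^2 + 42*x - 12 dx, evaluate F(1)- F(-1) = -80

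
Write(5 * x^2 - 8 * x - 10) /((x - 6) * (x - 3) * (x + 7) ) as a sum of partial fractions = 291/(130*(x + 7)) - 11/(30*(x - 3)) + 122/(39*(x - 6))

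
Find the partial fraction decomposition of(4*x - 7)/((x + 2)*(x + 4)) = 23/(2*(x + 4)) - 15/(2*(x + 2))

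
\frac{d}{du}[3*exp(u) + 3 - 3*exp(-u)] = (3*exp(2*u) + 3)*exp(-u)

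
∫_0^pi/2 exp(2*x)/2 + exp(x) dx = -9/4 + (1 + exp(pi/2)/2)^2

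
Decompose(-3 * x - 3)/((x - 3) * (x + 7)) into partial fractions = -9/(5*(x + 7)) - 6/(5*(x - 3))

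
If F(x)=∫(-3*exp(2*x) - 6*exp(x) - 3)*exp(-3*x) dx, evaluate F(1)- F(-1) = -(1 + E)^3 + (exp(-1) + 1)^3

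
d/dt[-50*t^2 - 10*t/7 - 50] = -100*t - 10/7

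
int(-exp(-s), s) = exp(-s) + C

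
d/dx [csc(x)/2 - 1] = -cot(x)*csc(x)/2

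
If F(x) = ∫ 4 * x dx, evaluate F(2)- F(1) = 6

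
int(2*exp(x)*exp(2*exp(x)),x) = exp(2*exp(x)) + C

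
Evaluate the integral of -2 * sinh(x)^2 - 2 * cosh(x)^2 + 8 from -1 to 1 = 16 - 2*sinh(2)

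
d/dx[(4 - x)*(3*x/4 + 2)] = 1 - 3*x/2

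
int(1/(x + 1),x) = log(3*x + 3) + C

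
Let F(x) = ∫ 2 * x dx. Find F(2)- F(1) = 3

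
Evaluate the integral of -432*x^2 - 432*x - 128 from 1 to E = (-4*E - 4)*(14 + 18*E + 36*exp(2)) + 544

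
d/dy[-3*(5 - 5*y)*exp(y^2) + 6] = 30*y^2*exp(y^2) - 30*y*exp(y^2) + 15*exp(y^2)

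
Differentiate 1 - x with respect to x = -1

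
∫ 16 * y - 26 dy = 8*y^2 - 26*y + C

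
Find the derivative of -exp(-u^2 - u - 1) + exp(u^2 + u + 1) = (2*u*exp(2*u^2 + 2*u + 2) + 2*u + exp(2*u^2 + 2*u + 2) + 1)*exp(-u^2 - u - 1)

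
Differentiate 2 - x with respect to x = -1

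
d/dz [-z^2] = -2*z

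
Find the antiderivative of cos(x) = sin(x) + C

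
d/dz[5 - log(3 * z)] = -1/z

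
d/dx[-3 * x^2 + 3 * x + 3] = 3 - 6*x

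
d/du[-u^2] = -2*u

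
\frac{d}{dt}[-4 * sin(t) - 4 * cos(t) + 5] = 4*sin(t) - 4*cos(t)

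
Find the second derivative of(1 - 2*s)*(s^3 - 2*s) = -24*s^2 + 6*s + 8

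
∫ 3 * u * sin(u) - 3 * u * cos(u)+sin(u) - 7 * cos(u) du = -sqrt(2)*(3*u + 4)*sin(u + pi/4) + C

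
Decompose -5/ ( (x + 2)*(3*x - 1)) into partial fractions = -15/(7*(3*x - 1)) + 5/(7*(x + 2))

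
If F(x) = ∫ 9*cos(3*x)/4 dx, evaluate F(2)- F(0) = 3*sin(6)/4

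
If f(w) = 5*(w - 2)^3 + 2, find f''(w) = 30*w - 60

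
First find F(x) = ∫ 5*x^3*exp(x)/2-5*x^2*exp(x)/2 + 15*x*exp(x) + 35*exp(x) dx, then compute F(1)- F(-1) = 95*exp(-1)/2 + 55*E/2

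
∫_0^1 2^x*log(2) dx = 1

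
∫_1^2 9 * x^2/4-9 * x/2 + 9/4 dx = 3/4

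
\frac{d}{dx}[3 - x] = -1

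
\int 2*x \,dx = x^2 + C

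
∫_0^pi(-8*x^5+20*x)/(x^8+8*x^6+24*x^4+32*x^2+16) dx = -9/4 - 2*(1 + pi^2)^2/(2 + pi^2)^2 - 2*(1 + pi^2)^3/(2 + pi^2)^3 + 6*(1 + pi^2)/(2 + pi^2)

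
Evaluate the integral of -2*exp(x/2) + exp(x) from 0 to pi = -1 + (-2 + exp(pi/2))^2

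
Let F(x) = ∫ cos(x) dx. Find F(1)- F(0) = sin(1)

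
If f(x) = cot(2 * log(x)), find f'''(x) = (-48*cot(2*log(x))^4 - 24*cot(2*log(x))^3 - 68*cot(2*log(x))^2 - 24*cot(2*log(x)) - 20)/x^3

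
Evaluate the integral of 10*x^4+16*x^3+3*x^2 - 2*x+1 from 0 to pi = -1 + (1 + pi)^2*(-pi + 1 + 2*pi^3)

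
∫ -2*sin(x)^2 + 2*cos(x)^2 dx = 2*sin(x + pi/4)^2 + C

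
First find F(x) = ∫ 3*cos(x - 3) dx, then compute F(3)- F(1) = 3*sin(2)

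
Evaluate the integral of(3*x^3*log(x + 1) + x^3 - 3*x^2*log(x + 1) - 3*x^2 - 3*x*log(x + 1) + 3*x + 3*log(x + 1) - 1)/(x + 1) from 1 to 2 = log(3)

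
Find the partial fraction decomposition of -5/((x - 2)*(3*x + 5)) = 15/(11*(3*x + 5)) - 5/(11*(x - 2))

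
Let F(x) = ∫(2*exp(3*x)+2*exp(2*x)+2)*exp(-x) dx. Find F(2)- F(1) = -(2 + E)*(E - exp(-1)) + (2 + exp(2))*(-exp(-2) + exp(2))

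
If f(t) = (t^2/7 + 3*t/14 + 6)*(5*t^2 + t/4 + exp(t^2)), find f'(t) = 2*t^3*exp(t^2)/7 + 20*t^3/7 + 3*t^2*exp(t^2)/7 + 93*t^2/28 + 86*t*exp(t^2)/7 + 1683*t/28 + 3*exp(t^2)/14 + 3/2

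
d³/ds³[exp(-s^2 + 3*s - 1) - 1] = (-8*s^3 + 36*s^2 - 42*s + 9)*exp(-s^2 + 3*s - 1)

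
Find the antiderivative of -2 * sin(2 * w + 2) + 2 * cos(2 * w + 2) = sin(2*w + 2) + cos(2*w + 2) + C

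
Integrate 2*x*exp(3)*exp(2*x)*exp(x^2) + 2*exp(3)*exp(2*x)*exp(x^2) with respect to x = exp((x + 1)^2 + 2) + C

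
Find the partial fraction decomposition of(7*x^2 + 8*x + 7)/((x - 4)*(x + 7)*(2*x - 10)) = 49/(44*(x + 7)) - 151/(22*(x - 4)) + 37/(4*(x - 5))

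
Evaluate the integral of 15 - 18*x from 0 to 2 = -6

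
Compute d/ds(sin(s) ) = cos(s)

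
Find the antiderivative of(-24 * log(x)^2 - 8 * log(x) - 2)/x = 2*(-4*log(x)^2 - 2*log(x) - 1)*log(x) + C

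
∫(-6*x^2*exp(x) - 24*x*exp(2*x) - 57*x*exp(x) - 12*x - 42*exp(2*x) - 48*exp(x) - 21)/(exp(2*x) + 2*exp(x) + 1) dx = -3*(2*exp(x) + 1)*(2*x^2 + 7*x - 5)/(exp(x) + 1) + C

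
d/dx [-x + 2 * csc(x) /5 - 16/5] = -2*cot(x)*csc(x)/5 - 1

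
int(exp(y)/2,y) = exp(y)/2 + C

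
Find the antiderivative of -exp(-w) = exp(-w) + C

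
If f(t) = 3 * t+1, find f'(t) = 3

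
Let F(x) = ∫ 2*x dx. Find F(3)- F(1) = 8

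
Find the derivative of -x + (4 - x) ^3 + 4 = -3*x^2 + 24*x - 49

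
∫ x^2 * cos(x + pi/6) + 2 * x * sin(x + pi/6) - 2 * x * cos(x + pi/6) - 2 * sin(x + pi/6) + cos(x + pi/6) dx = (x - 1)^2*sin(x + pi/6) + C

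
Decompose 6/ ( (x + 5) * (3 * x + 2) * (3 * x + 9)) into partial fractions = 18/(91*(3*x + 2)) + 1/(13*(x + 5)) - 1/(7*(x + 3))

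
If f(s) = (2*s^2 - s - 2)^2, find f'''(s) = 96*s - 24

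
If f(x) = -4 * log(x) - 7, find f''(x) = 4/x^2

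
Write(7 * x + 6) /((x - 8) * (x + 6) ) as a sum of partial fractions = 18/(7*(x + 6)) + 31/(7*(x - 8))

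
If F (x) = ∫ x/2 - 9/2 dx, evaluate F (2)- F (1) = -15/4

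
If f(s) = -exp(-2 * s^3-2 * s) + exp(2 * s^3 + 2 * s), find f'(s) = (6*s^2*exp(4*s^3 + 4*s) + 6*s^2 + 2*exp(4*s^3 + 4*s) + 2)*exp(-2*s^3 - 2*s)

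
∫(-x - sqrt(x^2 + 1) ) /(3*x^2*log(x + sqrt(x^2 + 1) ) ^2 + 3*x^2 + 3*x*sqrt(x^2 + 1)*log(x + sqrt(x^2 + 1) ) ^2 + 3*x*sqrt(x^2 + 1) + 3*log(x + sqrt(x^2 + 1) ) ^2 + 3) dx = acot(log(x + sqrt(x^2 + 1)))/3 + C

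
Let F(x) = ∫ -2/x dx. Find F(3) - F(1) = -2*log(3)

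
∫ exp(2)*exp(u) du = exp(u + 2) + C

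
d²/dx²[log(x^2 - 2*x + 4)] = (-2*x^2 + 4*x + 4)/(x^4 - 4*x^3 + 12*x^2 - 16*x + 16)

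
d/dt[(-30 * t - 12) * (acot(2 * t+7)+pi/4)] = (-120*t^2*acot(2*t + 7) - 30*pi*t^2 - 840*t*acot(2*t + 7) - 210*pi*t + 60*t - 1500*acot(2*t + 7) - 375*pi + 24)/(4*t^2 + 28*t + 50)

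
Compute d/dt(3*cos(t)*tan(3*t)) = -3*sin(t)*tan(3*t) + 9*cos(t)/cos(3*t)^2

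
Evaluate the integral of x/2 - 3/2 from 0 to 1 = -5/4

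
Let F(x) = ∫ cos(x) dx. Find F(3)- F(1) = -sin(1) + sin(3)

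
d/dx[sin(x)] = cos(x)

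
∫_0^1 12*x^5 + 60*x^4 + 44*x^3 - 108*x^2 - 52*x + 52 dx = 15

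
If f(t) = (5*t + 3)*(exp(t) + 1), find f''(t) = 5*t*exp(t) + 13*exp(t)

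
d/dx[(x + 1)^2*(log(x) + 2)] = (2*x^2*log(x) + 5*x^2 + 2*x*log(x) + 6*x + 1)/x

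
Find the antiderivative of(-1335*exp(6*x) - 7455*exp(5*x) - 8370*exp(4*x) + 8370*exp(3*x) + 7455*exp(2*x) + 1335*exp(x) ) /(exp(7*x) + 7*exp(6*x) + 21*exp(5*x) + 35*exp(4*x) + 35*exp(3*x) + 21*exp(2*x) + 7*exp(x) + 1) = 3*(116*exp(6*x) + 1141*exp(5*x) + 4095*exp(4*x) + 6390*exp(3*x) + 4095*exp(2*x) + 1141*exp(x) + 116)/(exp(6*x) + 6*exp(5*x) + 15*exp(4*x) + 20*exp(3*x) + 15*exp(2*x) + 6*exp(x) + 1) + C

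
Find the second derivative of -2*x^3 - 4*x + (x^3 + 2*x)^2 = 30*x^4 + 48*x^2 - 12*x + 8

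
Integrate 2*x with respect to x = x^2 + C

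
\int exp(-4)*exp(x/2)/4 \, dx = exp(x/2 - 4)/2 + C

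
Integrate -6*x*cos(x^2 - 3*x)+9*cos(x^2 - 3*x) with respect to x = -3*sin(x*(x - 3)) + C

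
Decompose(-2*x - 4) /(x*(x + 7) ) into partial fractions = -10/(7*(x + 7)) - 4/(7*x)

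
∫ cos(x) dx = sin(x) + C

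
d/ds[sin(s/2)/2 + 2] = cos(s/2)/4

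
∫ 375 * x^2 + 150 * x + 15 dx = 125*x^3 + 75*x^2 + 15*x + C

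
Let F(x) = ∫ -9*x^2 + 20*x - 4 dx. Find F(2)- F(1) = 5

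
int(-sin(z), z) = cos(z) + C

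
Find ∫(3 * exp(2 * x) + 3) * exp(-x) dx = 6*sinh(x) + C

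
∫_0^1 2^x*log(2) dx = 1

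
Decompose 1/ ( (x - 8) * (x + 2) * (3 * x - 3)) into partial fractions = 1/(90*(x + 2)) - 1/(63*(x - 1)) + 1/(210*(x - 8))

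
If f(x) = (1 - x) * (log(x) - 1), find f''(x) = (-x - 1)/x^2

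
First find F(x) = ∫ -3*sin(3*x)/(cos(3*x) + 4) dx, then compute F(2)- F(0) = -log(5) + log(cos(6) + 4)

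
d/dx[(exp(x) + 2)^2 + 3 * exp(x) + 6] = 2*exp(2*x) + 7*exp(x)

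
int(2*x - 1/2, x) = x^2 - x/2 + C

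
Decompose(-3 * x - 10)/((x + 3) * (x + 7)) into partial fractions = -11/(4*(x + 7)) - 1/(4*(x + 3))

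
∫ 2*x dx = x^2 + C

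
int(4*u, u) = 2*u^2 + C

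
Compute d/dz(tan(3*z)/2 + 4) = 3/(2*cos(3*z)^2)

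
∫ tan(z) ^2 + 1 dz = tan(z) + C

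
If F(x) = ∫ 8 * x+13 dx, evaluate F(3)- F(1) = 58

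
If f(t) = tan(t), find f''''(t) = 24*tan(t)^5 + 40*tan(t)^3 + 16*tan(t)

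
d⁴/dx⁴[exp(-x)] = exp(-x)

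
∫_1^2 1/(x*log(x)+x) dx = -log(2) + log(2*log(2) + 2)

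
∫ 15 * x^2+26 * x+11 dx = 5*x^3 + 13*x^2 + 11*x + C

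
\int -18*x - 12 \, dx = -9*x^2 - 12*x + C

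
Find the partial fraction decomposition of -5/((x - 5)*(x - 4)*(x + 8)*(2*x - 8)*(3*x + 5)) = 81/(43928*(3*x + 5)) - 5/(71136*(x + 8)) + 755/(83232*(x - 4)) + 5/(408*(x - 4)^2) - 1/(104*(x - 5))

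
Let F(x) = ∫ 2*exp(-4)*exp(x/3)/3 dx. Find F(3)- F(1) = -2*exp(-11/3) + 2*exp(-3)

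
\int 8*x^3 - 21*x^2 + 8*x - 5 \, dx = 2*x^4 - 7*x^3 + 4*x^2 - 5*x + C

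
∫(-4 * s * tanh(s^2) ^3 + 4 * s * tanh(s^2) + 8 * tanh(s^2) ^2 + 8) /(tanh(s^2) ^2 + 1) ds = 8*s + log(tanh(s^2)^2 + 1) + C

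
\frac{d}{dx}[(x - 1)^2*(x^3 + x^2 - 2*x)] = 5*x^4 - 4*x^3 - 9*x^2 + 10*x - 2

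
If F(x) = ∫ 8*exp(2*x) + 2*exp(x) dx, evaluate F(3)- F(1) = -4*exp(2) - 2*E + 2*exp(3) + 4*exp(6)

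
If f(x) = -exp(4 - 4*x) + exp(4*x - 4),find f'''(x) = 64*exp(4 - 4*x) + 64*exp(4*x - 4)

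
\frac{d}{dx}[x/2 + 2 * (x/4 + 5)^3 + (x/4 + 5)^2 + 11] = 3*x^2/32 + 31*x/8 + 81/2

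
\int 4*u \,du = 2*u^2 + C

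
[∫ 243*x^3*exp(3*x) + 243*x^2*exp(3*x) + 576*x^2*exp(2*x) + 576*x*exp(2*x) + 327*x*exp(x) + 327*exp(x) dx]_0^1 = -4*(4 + 3*E)^2 - 128 - 9*E + 3*(4 + 3*E)^3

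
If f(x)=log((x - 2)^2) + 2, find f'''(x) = 4/(x^3 - 6*x^2 + 12*x - 8)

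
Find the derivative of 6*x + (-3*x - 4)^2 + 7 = 18*x + 30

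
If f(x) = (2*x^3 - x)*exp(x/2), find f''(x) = x^3*exp(x/2)/2 + 6*x^2*exp(x/2) + 47*x*exp(x/2)/4 - exp(x/2)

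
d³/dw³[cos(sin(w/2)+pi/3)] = (3*sin(w/2)*cos(sin(w/2) + pi/3) + sin(sin(w/2) + pi/3)*cos(w/2)^2 + sin(sin(w/2) + pi/3))*cos(w/2)/8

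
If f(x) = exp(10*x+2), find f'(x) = 10*exp(10*x + 2)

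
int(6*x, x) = 3*x^2 + C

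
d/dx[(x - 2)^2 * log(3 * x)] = (2*x^2*log(x) + x^2 + 2*x^2*log(3) - 4*x*log(x) - 4*x*log(3) - 4*x + 4)/x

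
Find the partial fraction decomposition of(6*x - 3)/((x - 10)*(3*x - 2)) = -3/(28*(3*x - 2)) + 57/(28*(x - 10))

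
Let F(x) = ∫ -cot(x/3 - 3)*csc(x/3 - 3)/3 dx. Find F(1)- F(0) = -csc(8/3) + csc(3)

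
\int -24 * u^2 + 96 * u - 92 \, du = -8*u^3 + 48*u^2 - 92*u + C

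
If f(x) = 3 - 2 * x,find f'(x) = -2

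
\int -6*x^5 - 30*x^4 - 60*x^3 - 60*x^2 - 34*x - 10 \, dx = -x^6 - 6*x^5 - 15*x^4 - 20*x^3 - 17*x^2 - 10*x + C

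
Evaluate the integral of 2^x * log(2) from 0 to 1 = 1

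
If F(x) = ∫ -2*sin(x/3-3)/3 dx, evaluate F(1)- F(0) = 2*cos(8/3) - 2*cos(3)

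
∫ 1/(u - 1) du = log(u - 1) + C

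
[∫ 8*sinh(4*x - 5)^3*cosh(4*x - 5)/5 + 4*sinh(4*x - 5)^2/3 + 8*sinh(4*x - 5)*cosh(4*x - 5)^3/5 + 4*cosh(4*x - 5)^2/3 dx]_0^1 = -cosh(20)/40 - sinh(2)/6 + cosh(4)/40 + sinh(10)/6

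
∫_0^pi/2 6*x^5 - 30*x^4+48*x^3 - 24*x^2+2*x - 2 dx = -1 + (-1 + (-1 + pi/2)^2)^3 + (-1 + pi/2)^2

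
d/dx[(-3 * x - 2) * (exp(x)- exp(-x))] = (-3*x*exp(2*x) - 3*x - 5*exp(2*x) + 1)*exp(-x)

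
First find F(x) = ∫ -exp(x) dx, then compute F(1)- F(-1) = -E + exp(-1)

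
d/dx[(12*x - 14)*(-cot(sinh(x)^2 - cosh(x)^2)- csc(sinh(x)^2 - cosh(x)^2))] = -12*cot(sinh(x)^2 - cosh(x)^2) - 12*csc(sinh(x)^2 - cosh(x)^2)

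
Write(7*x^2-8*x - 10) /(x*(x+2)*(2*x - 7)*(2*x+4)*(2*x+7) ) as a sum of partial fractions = 415/(882*(2*x + 7)) + 191/(11858*(2*x - 7)) - 1171/(4356*(x + 2)) + 17/(66*(x + 2)^2) + 5/(196*x)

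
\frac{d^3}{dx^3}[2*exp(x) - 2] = 2*exp(x)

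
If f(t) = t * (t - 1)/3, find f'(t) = 2*t/3 - 1/3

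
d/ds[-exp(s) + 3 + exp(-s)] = (-exp(2*s) - 1)*exp(-s)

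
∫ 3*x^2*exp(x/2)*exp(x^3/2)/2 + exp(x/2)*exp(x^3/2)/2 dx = exp(x*(x^2 + 1)/2) + C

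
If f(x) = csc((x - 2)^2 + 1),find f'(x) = 4*(2 - x)*cos(x^2 - 4*x + 5)/(1 - cos(2*(x^2 - 4*x + 5)))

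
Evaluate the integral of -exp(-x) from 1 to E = -exp(-1) + exp(-E)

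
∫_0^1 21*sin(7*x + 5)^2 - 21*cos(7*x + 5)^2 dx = 3*sin(10)/2 - 3*sin(24)/2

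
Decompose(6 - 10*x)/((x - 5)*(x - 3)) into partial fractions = 12/(x - 3) - 22/(x - 5)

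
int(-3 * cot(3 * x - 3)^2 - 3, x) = cot(3*x - 3) + C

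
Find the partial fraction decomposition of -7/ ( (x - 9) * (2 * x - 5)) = 14/(13*(2*x - 5)) - 7/(13*(x - 9))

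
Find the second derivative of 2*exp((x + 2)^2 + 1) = 8*x^2*exp(x^2 + 4*x + 5) + 32*x*exp(x^2 + 4*x + 5) + 36*exp(x^2 + 4*x + 5)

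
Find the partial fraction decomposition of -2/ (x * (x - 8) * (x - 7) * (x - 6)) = -1/(6*(x - 6)) + 2/(7*(x - 7)) - 1/(8*(x - 8)) + 1/(168*x)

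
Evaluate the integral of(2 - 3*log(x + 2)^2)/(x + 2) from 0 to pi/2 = -log(pi/2 + 2)^3 - 2*log(2) + log(2)^3 + 2*log(pi/2 + 2)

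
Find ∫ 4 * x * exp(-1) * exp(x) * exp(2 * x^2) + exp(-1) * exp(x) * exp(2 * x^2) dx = exp(2*x^2 + x - 1) + C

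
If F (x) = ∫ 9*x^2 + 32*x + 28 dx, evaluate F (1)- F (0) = 47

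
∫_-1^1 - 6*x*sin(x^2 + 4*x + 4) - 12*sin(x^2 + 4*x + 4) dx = 3*cos(9) - 3*cos(1)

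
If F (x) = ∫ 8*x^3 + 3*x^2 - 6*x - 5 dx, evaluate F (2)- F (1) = 23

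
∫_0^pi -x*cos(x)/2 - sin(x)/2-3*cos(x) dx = 0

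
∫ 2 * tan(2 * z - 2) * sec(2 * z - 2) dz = sec(2*z - 2) + C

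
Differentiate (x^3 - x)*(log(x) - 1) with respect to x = 3*x^2*log(x) - 2*x^2 - log(x)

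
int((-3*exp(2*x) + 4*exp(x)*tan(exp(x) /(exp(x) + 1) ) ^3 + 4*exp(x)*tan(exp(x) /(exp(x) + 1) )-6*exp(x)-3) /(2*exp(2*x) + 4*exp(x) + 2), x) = -3*x/2 + tan(exp(x)/(exp(x) + 1))^2 + C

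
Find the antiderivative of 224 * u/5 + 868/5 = 112*u^2/5 + 868*u/5 + C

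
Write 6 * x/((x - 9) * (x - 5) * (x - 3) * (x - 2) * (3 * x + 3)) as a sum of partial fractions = -1/(360*(x + 1)) - 4/(63*(x - 2)) + 1/(8*(x - 3)) - 5/(72*(x - 5)) + 3/(280*(x - 9))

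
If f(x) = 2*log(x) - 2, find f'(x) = 2/x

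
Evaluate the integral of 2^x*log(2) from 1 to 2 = 2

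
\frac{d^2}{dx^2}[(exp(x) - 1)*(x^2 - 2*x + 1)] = x^2*exp(x) + 2*x*exp(x) - exp(x) - 2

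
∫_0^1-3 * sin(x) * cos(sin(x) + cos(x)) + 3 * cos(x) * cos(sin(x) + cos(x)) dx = -3*sin(1) + 3*sin(cos(1) + sin(1))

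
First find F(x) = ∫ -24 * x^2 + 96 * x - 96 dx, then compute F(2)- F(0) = -64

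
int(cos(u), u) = sin(u) + C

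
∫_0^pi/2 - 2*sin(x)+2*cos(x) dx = 0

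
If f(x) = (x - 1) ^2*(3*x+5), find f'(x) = 9*x^2 - 2*x - 7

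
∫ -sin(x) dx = cos(x) + C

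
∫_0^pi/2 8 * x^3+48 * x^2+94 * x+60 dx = -28 - (pi/2 + 2)^2 + 2*(pi/2 + 2)^4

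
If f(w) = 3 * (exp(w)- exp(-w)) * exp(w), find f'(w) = 6*exp(2*w)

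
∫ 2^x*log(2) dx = 2^x + C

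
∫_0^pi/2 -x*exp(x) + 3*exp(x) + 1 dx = (-1 + exp(pi/2))*(4 - pi/2)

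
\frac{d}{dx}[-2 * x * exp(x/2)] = -x*exp(x/2) - 2*exp(x/2)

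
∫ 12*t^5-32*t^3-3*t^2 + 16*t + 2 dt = 2*t^6 - 8*t^4 - t^3 + 8*t^2 + 2*t + C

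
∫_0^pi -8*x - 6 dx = (1 - 2*pi)*(4 + 2*pi) - 4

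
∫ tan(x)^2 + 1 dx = tan(x) + C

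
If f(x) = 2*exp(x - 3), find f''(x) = 2*exp(x - 3)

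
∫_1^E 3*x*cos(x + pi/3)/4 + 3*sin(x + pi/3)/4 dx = 3*E*sin(pi/3 + E)/4 - 3*sin(1 + pi/3)/4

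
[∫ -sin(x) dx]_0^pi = -2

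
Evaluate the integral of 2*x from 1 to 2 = 3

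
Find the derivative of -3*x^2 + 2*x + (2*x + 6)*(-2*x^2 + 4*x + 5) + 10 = -12*x^2 - 14*x + 36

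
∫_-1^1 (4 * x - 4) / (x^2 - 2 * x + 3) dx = -2*log(6) + 2*log(2)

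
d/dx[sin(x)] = cos(x)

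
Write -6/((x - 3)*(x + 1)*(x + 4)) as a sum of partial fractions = -2/(7*(x + 4)) + 1/(2*(x + 1)) - 3/(14*(x - 3))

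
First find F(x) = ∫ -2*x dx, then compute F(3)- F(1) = -8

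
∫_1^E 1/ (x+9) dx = -log(20/3) + log(2*E/3 + 6)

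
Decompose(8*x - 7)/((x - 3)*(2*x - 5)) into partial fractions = -26/(2*x - 5) + 17/(x - 3)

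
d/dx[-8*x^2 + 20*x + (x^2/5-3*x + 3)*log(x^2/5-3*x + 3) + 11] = 2*x*log(x^2/5 - 3*x + 3)/5 - 78*x/5 - 3*log(x^2/5 - 3*x + 3) + 17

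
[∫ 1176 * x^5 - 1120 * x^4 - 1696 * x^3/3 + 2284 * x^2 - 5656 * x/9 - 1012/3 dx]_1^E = -3820/9 - 16*exp(2) - 44*E/3 + 28*exp(3) + 4*(-4*exp(2) - 11*E/3 + 11 + 7*exp(3))^2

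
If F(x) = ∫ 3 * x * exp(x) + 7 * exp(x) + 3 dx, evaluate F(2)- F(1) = -7*E + 3 + 10*exp(2)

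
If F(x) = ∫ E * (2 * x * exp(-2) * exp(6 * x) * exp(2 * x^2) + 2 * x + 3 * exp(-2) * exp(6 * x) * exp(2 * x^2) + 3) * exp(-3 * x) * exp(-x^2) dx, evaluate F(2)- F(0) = -exp(-1) - exp(-9) + E + exp(9)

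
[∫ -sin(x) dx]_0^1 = -1 + cos(1)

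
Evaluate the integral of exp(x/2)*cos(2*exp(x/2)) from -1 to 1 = -sin(2*exp(-1/2)) + sin(2*exp(1/2))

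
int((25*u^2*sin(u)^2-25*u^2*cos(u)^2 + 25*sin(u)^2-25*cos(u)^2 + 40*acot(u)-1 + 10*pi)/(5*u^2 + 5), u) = -(4*acot(u) + pi)^2/4 - 5*sin(2*u)/2 + acot(u)/5 + C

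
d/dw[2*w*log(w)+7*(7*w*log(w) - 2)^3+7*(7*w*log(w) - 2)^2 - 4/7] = 7203*w^2*log(w)^3 + 7203*w^2*log(w)^2 - 3430*w*log(w)^2 - 3430*w*log(w) + 394*log(w) + 394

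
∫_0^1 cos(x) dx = sin(1)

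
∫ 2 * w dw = w^2 + C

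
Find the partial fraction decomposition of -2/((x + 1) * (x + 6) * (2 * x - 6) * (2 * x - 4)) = 1/(720*(x + 6)) - 1/(120*(x + 1)) + 1/(48*(x - 2)) - 1/(72*(x - 3))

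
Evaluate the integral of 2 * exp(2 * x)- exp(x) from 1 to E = -(-1 + E)^2 - E + exp(E) + (-1 + exp(E))^2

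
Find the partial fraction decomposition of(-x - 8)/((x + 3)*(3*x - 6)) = 1/(3*(x + 3)) - 2/(3*(x - 2))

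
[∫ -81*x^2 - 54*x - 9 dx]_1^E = (-3*E - 1)^3 + 64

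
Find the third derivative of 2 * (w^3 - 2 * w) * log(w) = (12*w^2*log(w) + 22*w^2 + 4)/w^2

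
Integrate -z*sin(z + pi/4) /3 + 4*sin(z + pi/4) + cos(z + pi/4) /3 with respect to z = (z/3 - 4)*cos(z + pi/4) + C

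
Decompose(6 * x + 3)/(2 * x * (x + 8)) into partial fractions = 45/(16*(x + 8)) + 3/(16*x)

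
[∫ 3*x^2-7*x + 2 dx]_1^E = -3/2 + (-1 + E/2)*(-3*E - 2 + 2*exp(2))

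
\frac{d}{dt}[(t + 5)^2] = 2*t + 10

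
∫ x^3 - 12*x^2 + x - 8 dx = x^4/4 - 4*x^3 + x^2/2 - 8*x + C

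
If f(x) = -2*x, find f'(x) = -2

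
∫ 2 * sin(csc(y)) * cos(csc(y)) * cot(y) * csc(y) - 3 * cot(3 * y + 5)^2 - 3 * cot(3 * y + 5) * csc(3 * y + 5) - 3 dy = cos(csc(y))^2 + cot(3*y + 5) + csc(3*y + 5) + C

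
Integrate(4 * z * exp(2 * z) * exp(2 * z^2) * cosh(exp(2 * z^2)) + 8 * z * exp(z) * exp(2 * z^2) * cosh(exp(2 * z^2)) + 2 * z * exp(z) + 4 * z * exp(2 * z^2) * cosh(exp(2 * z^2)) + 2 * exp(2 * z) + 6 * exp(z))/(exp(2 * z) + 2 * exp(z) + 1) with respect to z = (2*(z + 2)*exp(z) + (exp(z) + 1)*sinh(exp(2*z^2)))/(exp(z) + 1) + C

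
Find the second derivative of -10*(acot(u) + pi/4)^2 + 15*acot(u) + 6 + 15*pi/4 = (-40*u*acot(u) - 10*pi*u + 30*u - 20)/(u^4 + 2*u^2 + 1)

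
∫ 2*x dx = x^2 + C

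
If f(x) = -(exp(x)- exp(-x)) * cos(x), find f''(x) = 2*(exp(2*x) + 1)*exp(-x)*sin(x)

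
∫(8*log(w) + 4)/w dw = (2*log(w) + 1)^2 + C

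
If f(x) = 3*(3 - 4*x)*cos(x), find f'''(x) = -12*x*sin(x) + 9*sin(x) + 36*cos(x)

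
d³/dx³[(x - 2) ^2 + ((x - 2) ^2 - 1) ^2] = 24*x - 48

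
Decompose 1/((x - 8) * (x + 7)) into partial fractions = -1/(15*(x + 7)) + 1/(15*(x - 8))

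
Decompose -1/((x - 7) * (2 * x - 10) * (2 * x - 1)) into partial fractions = -2/(117*(2*x - 1)) + 1/(36*(x - 5)) - 1/(52*(x - 7))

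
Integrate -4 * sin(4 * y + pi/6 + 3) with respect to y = cos(4*y + pi/6 + 3) + C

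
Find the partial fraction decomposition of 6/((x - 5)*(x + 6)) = -6/(11*(x + 6)) + 6/(11*(x - 5))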